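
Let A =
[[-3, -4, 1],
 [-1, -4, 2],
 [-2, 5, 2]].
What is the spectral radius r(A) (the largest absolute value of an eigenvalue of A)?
r(A) ≈ 5.9703

The eigenvalues of A are the roots of its characteristic polynomial. With M = A (coefficients from the trace, the sum of principal 2x2 minors, and det A):
  p(λ) = det(λ I - M) = λ^3 + 5λ^2 - 14λ - 49.
No integer candidate from the rational root theorem (±divisors of 49) is a root, so the roots are irrational. The cubic discriminant is Δ = 37289 > 0, so there are three distinct real roots. p(-6) = -1 and p(-5) = 21 have opposite signs, so a root lies in (-6, -5); Newton's method refines it to λ ≈ -5.9703. p(-3) = 11 and p(-2) = -9 have opposite signs, so a root lies in (-3, -2); Newton's method refines it to λ ≈ -2.4205. p(3) = -19 and p(4) = 39 have opposite signs, so a root lies in (3, 4); Newton's method refines it to λ ≈ 3.3908. Check (Vieta): the three roots sum to -5, matching tr M = -5.
Thus the eigenvalues (to 4 decimals) are -5.9703 (modulus 5.9703); -2.4205 (modulus 2.4205); 3.3908 (modulus 3.3908). The spectral radius is the largest modulus: r(A) ≈ 5.9703. (Cross-check: r(A) ≤ ||A||_2 ≈ 7.6183; equality holds whenever A is normal, though it can also hold for some non-normal A.)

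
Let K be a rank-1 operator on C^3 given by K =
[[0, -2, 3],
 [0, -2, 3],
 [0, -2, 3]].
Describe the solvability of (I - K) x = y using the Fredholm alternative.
(I - K) is singular (det(I - K) = 0, i.e. 1 ∈ sigma(K)). (I - K) x = y is solvable iff y ⊥ ker((I - K)^*) = span{(0, -2, 3)}, i.e. iff -2y_2 + 3y_3 = 0. When solvable, the solutions are x = y + c·(1, 1, 1), c arbitrary (ker(I - K) = span{(1, 1, 1)}, dimension 1).

K has rank 1, so it is an outer product K = u v^T: every row of K is a multiple of one row vector. Reading off the entries, u = (1, 1, 1) and v = (0, -2, 3) (row i of K equals u_i·v^T). A rank-one matrix u v^T satisfies K u = u (v·u) and kills the (2)-dimensional subspace v^⊥, so its characteristic polynomial is lambda^2 (lambda - v·u) with v·u = tr K = 1. Hence the eigenvalues of I - K are 1 (multiplicity 2) and 1 - (1) = 0, so det(I - K) = 0. (Direct check: I - K =
[[1, 2, -3],
 [0, 3, -3],
 [0, 2, -2]]
has determinant 0.) So 1 is an eigenvalue of K and (I - K) is not invertible. The finite-dimensional Fredholm alternative says: either (I - K) is invertible, or ker(I - K) ≠ {0} and then range(I - K) = ker((I - K)^*)^⊥, with dim ker(I - K) = dim ker((I - K)^*). We are in the second case, so we need both kernels. Kernel of I - K: (I - K) u = u - u (v·u) = u - u = 0, so ker(I - K) = span{u} = span{(1, 1, 1)} (it is exactly 1-dimensional because rank(I - K) = 2). Kernel of the adjoint: K is real, so (I - K)^* = I - K^T = I - v u^T, and (I - v u^T) v = v - v (u·v) = 0; hence ker((I - K)^*) = span{v} = span{(0, -2, 3)}. Therefore (I - K) x = y is solvable iff <y, v> = 0, i.e. iff -2y_2 + 3y_3 = 0. When this holds, K y = u (v·y) = 0, so (I - K) y = y and x = y is a particular solution; the full solution set is the line x = y + c·u = y + c·(1, 1, 1), c ∈ C.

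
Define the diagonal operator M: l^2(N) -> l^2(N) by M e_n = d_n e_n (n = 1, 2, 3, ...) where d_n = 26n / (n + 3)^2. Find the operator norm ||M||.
||M|| = 13/6 (attained at n = 3)

For M diagonal, ||M|| = sup_n |d_n|. Treat f(x) = 26x / (x + 3)^2 for real x > 0. By the quotient rule, f'(x) = 26(3 - x)/(x + 3)^3, which is positive for x < 3 and negative for x > 3. So f has a unique maximum at x = 3, and since 3 is a positive integer, the supremum over n ≥ 1 is attained at n = 3: d_3 = 26·3/(3 + 3)^2 = 26·3/36 = 13/6. Hence ||M|| = 13/6.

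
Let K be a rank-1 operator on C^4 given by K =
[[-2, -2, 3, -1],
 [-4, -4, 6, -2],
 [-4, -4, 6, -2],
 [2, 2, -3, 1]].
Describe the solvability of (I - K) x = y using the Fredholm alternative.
(I - K) is singular (det(I - K) = 0, i.e. 1 ∈ sigma(K)). (I - K) x = y is solvable iff y ⊥ ker((I - K)^*) = span{(-2, -2, 3, -1)}, i.e. iff -2y_1 - 2y_2 + 3y_3 - y_4 = 0. When solvable, the solutions are x = y + c·(1, 2, 2, -1), c arbitrary (ker(I - K) = span{(1, 2, 2, -1)}, dimension 1).

K has rank 1, so it is an outer product K = u v^T: every row of K is a multiple of one row vector. Reading off the entries, u = (1, 2, 2, -1) and v = (-2, -2, 3, -1) (row i of K equals u_i·v^T). A rank-one matrix u v^T satisfies K u = u (v·u) and kills the (3)-dimensional subspace v^⊥, so its characteristic polynomial is lambda^3 (lambda - v·u) with v·u = tr K = 1. Hence the eigenvalues of I - K are 1 (multiplicity 3) and 1 - (1) = 0, so det(I - K) = 0. (Direct check: I - K =
[[3, 2, -3, 1],
 [4, 5, -6, 2],
 [4, 4, -5, 2],
 [-2, -2, 3, 0]]
has determinant 0.) So 1 is an eigenvalue of K and (I - K) is not invertible. The finite-dimensional Fredholm alternative says: either (I - K) is invertible, or ker(I - K) ≠ {0} and then range(I - K) = ker((I - K)^*)^⊥, with dim ker(I - K) = dim ker((I - K)^*). We are in the second case, so we need both kernels. Kernel of I - K: (I - K) u = u - u (v·u) = u - u = 0, so ker(I - K) = span{u} = span{(1, 2, 2, -1)} (it is exactly 1-dimensional because rank(I - K) = 3). Kernel of the adjoint: K is real, so (I - K)^* = I - K^T = I - v u^T, and (I - v u^T) v = v - v (u·v) = 0; hence ker((I - K)^*) = span{v} = span{(-2, -2, 3, -1)}. Therefore (I - K) x = y is solvable iff <y, v> = 0, i.e. iff -2y_1 - 2y_2 + 3y_3 - y_4 = 0. When this holds, K y = u (v·y) = 0, so (I - K) y = y and x = y is a particular solution; the full solution set is the line x = y + c·u = y + c·(1, 2, 2, -1), c ∈ C.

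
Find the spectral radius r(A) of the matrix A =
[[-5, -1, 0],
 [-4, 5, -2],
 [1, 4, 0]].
r(A) ≈ 5.3067

The eigenvalues of A are the roots of its characteristic polynomial. With M = A (coefficients from the trace, the sum of principal 2x2 minors, and det A):
  p(λ) = det(λ I - M) = λ^3 - 21λ + 38.
No integer candidate from the rational root theorem (±divisors of 38) is a root, so the roots are irrational. The cubic discriminant is Δ = -1944 < 0, so there is one real root and a complex-conjugate pair. p(-6) = -52 and p(-5) = 18 have opposite signs, so a root lies in (-6, -5); Newton's method refines it to λ ≈ -5.3067. Dividing out (λ - (-5.3067)) leaves approximately λ^2 - 5.3067λ + 7.1608. For λ^2 - 5.3067λ + 7.1608 the discriminant is -0.4824. It is negative, so the remaining roots are the complex-conjugate pair λ ≈ 2.6533 ± 0.3473i. Their product equals the constant term, so |λ|^2 ≈ 7.1608 and |λ| ≈ 2.676.
Thus the eigenvalues (to 4 decimals) are -5.3067 (modulus 5.3067); 2.6533 ± 0.3473i (modulus 2.676). The spectral radius is the largest modulus: r(A) ≈ 5.3067. (Cross-check: r(A) ≤ ||A||_2 ≈ 7.4909; equality holds whenever A is normal, though it can also hold for some non-normal A.)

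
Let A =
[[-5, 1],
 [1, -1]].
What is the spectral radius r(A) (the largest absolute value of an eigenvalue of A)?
r(A) = (6 + sqrt(20))/2 ≈ 5.2361

The eigenvalues of A are the roots of its characteristic polynomial. With M = A (coefficients from the trace and determinant):
  p(λ) = det(λ I - M) = λ^2 + 6λ + 4.
For λ^2 + 6λ + 4 the discriminant is 20. It is nonnegative but not a perfect square, so the roots are real and irrational: λ = (-6 ± sqrt(20))/2 ≈ -0.7639, -5.2361.
Thus the eigenvalues (to 4 decimals) are -0.7639 (modulus 0.7639); -5.2361 (modulus 5.2361). The spectral radius is the largest modulus: r(A) = (6 + sqrt(20))/2 ≈ 5.2361. (Cross-check: r(A) ≤ ||A||_2 ≈ 5.2361; equality holds whenever A is normal, though it can also hold for some non-normal A.)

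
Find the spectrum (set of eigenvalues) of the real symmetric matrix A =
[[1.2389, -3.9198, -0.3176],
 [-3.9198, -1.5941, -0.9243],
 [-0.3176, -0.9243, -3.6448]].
sigma(A) ≈ {-5, -3, 4}

A is real symmetric, so its spectrum consists of real eigenvalues. Expanding the characteristic polynomial of the displayed matrix gives
  det(λ I - A) = p(λ) = λ^3 + (4)λ^2 + (-17)λ + (-60).
Solving p(λ) = 0 yields eigenvalues ≈ -5, -3, 4. (A is shown rounded to 4 decimals, so these recover the underlying integer eigenvalues to within that precision.)
Verification: the trace of A = -4 equals the sum of eigenvalues -4, and det(A) ≈ 60.0010 matches the eigenvalue product 60.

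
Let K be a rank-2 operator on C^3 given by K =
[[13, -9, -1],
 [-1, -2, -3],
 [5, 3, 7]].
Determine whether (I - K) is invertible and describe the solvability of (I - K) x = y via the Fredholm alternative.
(I - K) is invertible (det(I - K) = 39 ≠ 0), so for every y in C^3 the equation (I - K) x = y has a unique solution.

K has rank 2 and factors as K = U V^T = u1 v1^T + u2 v2^T with u1 = (-3, 1, -3), v1 = (-3, 1, -1), u2 = (2, 1, -2), v2 = (2, -3, -2) (multiplying out reproduces the displayed K). The nonzero eigenvalues of U V^T coincide with those of the 2 x 2 matrix G = V^T U = [[v1·u1, v1·u2], [v2·u1, v2·u2]] = [[13, -3], [-3, 5]], and by the Sylvester determinant identity det(I_3 - U V^T) = det(I_2 - V^T U) = det([[-12, 3], [3, -4]]) = (-12)(-4) - (3)(3) = 39. (Direct check: I - K =
[[-12, 9, 1],
 [1, 3, 3],
 [-5, -3, -6]]
has determinant 39.) The finite-dimensional Fredholm alternative says: either (I - K) is invertible, or ker(I - K) ≠ {0} and then range(I - K) = ker((I - K)^*)^⊥, with dim ker(I - K) = dim ker((I - K)^*). Since det(I - K) ≠ 0, 1 is not an eigenvalue of K and ker(I - K) = {0}, so we are in the first case: for every y there is a unique x = (I - K)^(-1) y. (Explicitly, by the Woodbury identity, (I - U V^T)^(-1) = I + U (I_2 - G)^(-1) V^T.)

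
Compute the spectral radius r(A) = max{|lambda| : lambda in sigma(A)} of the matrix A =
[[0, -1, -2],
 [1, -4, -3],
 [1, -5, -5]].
r(A) = 8

The eigenvalues of A are the roots of its characteristic polynomial. With M = A (coefficients from the trace, the sum of principal 2x2 minors, and det A):
  p(λ) = det(λ I - M) = λ^3 + 9λ^2 + 8λ.
The constant term is 0, so λ = 0 is a root. Dividing out λ leaves p(λ) = λ(λ^2 + 9λ + 8). For λ^2 + 9λ + 8 the discriminant is 49. It is a perfect square (7^2), so the roots are rational: λ = (-9 ± 7)/2 = -1, -8.
Thus the eigenvalues (to 4 decimals) are -1 (modulus 1); -8 (modulus 8); 0 (modulus 0). The spectral radius is the largest modulus: r(A) = 8. (Cross-check: r(A) ≤ ||A||_2 ≈ 8.9937; equality holds whenever A is normal, though it can also hold for some non-normal A.)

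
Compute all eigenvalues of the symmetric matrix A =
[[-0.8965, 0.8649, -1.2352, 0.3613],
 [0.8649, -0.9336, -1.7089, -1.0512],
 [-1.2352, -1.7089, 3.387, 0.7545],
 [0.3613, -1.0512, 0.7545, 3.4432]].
sigma(A) ≈ {-2, -1, 3, 5}

A is real symmetric, so its spectrum consists of real eigenvalues. Expanding the characteristic polynomial of the displayed matrix gives
  det(λ I - A) = p(λ) = λ^4 + (-5)λ^3 + (-7)λ^2 + (29)λ + (30).
Solving p(λ) = 0 yields eigenvalues ≈ -2, -1, 3, 5. (A is shown rounded to 4 decimals, so these recover the underlying integer eigenvalues to within that precision.)
Verification: the trace of A = 5 equals the sum of eigenvalues 5, and det(A) ≈ 30.0009 matches the eigenvalue product 30.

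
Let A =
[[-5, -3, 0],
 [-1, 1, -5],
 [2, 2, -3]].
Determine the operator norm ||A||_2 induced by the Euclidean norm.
||A||_2 ≈ 6.7945 (= sqrt(largest eigenvalue of A^T A))

||A||_2 = sigma_max(A) = sqrt(lambda_max(A^T A)). Form the symmetric matrix M = A^T A =
[[30, 18, -1],
 [18, 14, -11],
 [-1, -11, 34]].
Its characteristic polynomial (trace, sum of principal 2x2 minors, determinant of M give the coefficients) is
  p(λ) = det(λ I - M) = λ^3 - 78λ^2 + 1470λ - 16.
No integer candidate from the rational root theorem (±divisors of 16) is a root, so the roots are irrational. The cubic discriminant is Δ = 443467440 > 0, so there are three distinct real roots. p(0) = -16 and p(1) = 1377 have opposite signs, so a root lies in (0, 1); Newton's method refines it to λ ≈ 0.0109. p(31) = 387 and p(32) = -80 have opposite signs, so a root lies in (31, 32); Newton's method refines it to λ ≈ 31.8235. p(46) = -108 and p(47) = 595 have opposite signs, so a root lies in (46, 47); Newton's method refines it to λ ≈ 46.1657. Check (Vieta): the three roots sum to 78, matching tr M = 78.
So the eigenvalues of A^T A are ≈ 0.0109, 31.8235, 46.1657 (all ≥ 0, as they must be for A^T A). The largest is λ_max ≈ 46.1657, hence ||A||_2 = sqrt(λ_max) ≈ 6.7945.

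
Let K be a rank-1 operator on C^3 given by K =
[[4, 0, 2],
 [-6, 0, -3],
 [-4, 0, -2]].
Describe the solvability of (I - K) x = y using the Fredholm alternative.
(I - K) is invertible (det(I - K) = -1 ≠ 0), so for every y in C^3 the equation (I - K) x = y has a unique solution.

K has rank 1, so it is an outer product K = u v^T: every row of K is a multiple of one row vector. Reading off the entries, u = (2, -3, -2) and v = (2, 0, 1) (row i of K equals u_i·v^T). A rank-one matrix u v^T satisfies K u = u (v·u) and kills the (2)-dimensional subspace v^⊥, so its characteristic polynomial is lambda^2 (lambda - v·u) with v·u = tr K = 2. Hence the eigenvalues of I - K are 1 (multiplicity 2) and 1 - (2) = -1, so det(I - K) = -1. (Direct check: I - K =
[[-3, 0, -2],
 [6, 1, 3],
 [4, 0, 3]]
has determinant -1.) The finite-dimensional Fredholm alternative says: either (I - K) is invertible, or ker(I - K) ≠ {0} and then range(I - K) = ker((I - K)^*)^⊥, with dim ker(I - K) = dim ker((I - K)^*). Since det(I - K) ≠ 0, 1 is not an eigenvalue of K and ker(I - K) = {0}, so we are in the first case: for every y there is a unique x = (I - K)^(-1) y. Explicitly, by the Sherman–Morrison formula, (I - u v^T)^(-1) = I + u v^T/(1 - v·u), i.e. (I - K)^(-1) = I - K.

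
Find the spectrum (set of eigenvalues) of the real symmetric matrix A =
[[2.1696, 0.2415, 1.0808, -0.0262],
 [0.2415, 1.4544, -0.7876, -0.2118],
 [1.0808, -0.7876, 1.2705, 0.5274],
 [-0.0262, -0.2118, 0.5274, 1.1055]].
sigma(A) ≈ {0, 1, 2, 3}

A is real symmetric, so its spectrum consists of real eigenvalues. Expanding the characteristic polynomial of the displayed matrix gives
  det(λ I - A) = p(λ) = λ^4 + (-6)λ^3 + (11)λ^2 + (-6)λ + (0).
Solving p(λ) = 0 yields eigenvalues ≈ 0, 1, 2, 3. (A is shown rounded to 4 decimals, so these recover the underlying integer eigenvalues to within that precision.)
Verification: the trace of A = 6 equals the sum of eigenvalues 6, and det(A) ≈ 0.0002 matches the eigenvalue product 0.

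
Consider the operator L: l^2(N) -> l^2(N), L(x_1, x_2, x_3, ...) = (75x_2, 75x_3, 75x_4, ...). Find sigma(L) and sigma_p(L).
sigma(L) = closed disk {z in C : |z| ≤ 75}; sigma_p(L) = open disk {z in C : |z| < 75}

Note L = 75·V where V is the unit left shift (V x)_k = x_{k+1}; so sigma(L) = 75·sigma(V) and ||L|| = 75||V||. ||L x||^2 = 5625sum_{k≥2} |x_k|^2 ≤ 5625||x||^2, with equality on {x : x_1 = 0}, so ||L|| = 75. For any lambda with |lambda| < 75, set r = lambda/75 (|r| < 1); the vector x = (1, r, r^2, ...) is in l^2 and satisfies L x = 75(r, r^2, ...) = lambda x, so lambda is an eigenvalue. On the boundary |lambda| = 75 the geometric series diverges, so no l^2 eigenvector exists, but these lambda lie in the approximate point spectrum. Hence sigma(L) is the closed disk of radius 75 and sigma_p(L) is the open disk.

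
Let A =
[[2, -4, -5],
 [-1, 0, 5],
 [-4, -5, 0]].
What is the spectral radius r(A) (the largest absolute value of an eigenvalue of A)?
r(A) ≈ 5.4068

The eigenvalues of A are the roots of its characteristic polynomial. With M = A (coefficients from the trace, the sum of principal 2x2 minors, and det A):
  p(λ) = det(λ I - M) = λ^3 - 2λ^2 + λ - 105.
No integer candidate from the rational root theorem (±divisors of 105) is a root, so the roots are irrational. The cubic discriminant is Δ = -297255 < 0, so there is one real root and a complex-conjugate pair. p(5) = -25 and p(6) = 45 have opposite signs, so a root lies in (5, 6); Newton's method refines it to λ ≈ 5.4068. Dividing out (λ - (5.4068)) leaves approximately λ^2 + 3.4068λ + 19.42. For λ^2 + 3.4068λ + 19.42 the discriminant is -66.0735. It is negative, so the remaining roots are the complex-conjugate pair λ ≈ -1.7034 ± 4.0643i. Their product equals the constant term, so |λ|^2 ≈ 19.42 and |λ| ≈ 4.4068.
Thus the eigenvalues (to 4 decimals) are 5.4068 (modulus 5.4068); -1.7034 ± 4.0643i (modulus 4.4068). The spectral radius is the largest modulus: r(A) ≈ 5.4068. (Cross-check: r(A) ≤ ||A||_2 ≈ 8.1536; equality holds whenever A is normal, though it can also hold for some non-normal A.)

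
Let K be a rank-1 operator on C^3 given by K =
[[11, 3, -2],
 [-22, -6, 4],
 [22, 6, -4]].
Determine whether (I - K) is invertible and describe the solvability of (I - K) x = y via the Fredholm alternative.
(I - K) is singular (det(I - K) = 0, i.e. 1 ∈ sigma(K)). (I - K) x = y is solvable iff y ⊥ ker((I - K)^*) = span{(11, 3, -2)}, i.e. iff 11y_1 + 3y_2 - 2y_3 = 0. When solvable, the solutions are x = y + c·(1, -2, 2), c arbitrary (ker(I - K) = span{(1, -2, 2)}, dimension 1).

K has rank 1, so it is an outer product K = u v^T: every row of K is a multiple of one row vector. Reading off the entries, u = (1, -2, 2) and v = (11, 3, -2) (row i of K equals u_i·v^T). A rank-one matrix u v^T satisfies K u = u (v·u) and kills the (2)-dimensional subspace v^⊥, so its characteristic polynomial is lambda^2 (lambda - v·u) with v·u = tr K = 1. Hence the eigenvalues of I - K are 1 (multiplicity 2) and 1 - (1) = 0, so det(I - K) = 0. (Direct check: I - K =
[[-10, -3, 2],
 [22, 7, -4],
 [-22, -6, 5]]
has determinant 0.) So 1 is an eigenvalue of K and (I - K) is not invertible. The finite-dimensional Fredholm alternative says: either (I - K) is invertible, or ker(I - K) ≠ {0} and then range(I - K) = ker((I - K)^*)^⊥, with dim ker(I - K) = dim ker((I - K)^*). We are in the second case, so we need both kernels. Kernel of I - K: (I - K) u = u - u (v·u) = u - u = 0, so ker(I - K) = span{u} = span{(1, -2, 2)} (it is exactly 1-dimensional because rank(I - K) = 2). Kernel of the adjoint: K is real, so (I - K)^* = I - K^T = I - v u^T, and (I - v u^T) v = v - v (u·v) = 0; hence ker((I - K)^*) = span{v} = span{(11, 3, -2)}. Therefore (I - K) x = y is solvable iff <y, v> = 0, i.e. iff 11y_1 + 3y_2 - 2y_3 = 0. When this holds, K y = u (v·y) = 0, so (I - K) y = y and x = y is a particular solution; the full solution set is the line x = y + c·u = y + c·(1, -2, 2), c ∈ C.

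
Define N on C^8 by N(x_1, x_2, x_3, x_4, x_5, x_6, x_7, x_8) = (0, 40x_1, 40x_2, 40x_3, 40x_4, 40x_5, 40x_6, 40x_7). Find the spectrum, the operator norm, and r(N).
sigma(N) = {0}; ||N|| = 40; r(N) = 0. (N is nilpotent with N^8 = 0.)

On C^8, N is a strictly lower-triangular matrix with 40 on the subdiagonal and zeros elsewhere, so its characteristic polynomial is lambda^8 and every eigenvalue is 0: sigma(N) = {0}. For the operator norm, N e_i = 40e_{i+1} for i = 1, ..., 7 and N e_8 = 0, so the singular values of N are 40 (with multiplicity 7) and 0; hence ||N|| = 40. The spectral radius r(N) = max|lambda| = 0. Note ||N|| > r(N) — characteristic of non-normal nilpotent operators. Indeed N^8 = 0.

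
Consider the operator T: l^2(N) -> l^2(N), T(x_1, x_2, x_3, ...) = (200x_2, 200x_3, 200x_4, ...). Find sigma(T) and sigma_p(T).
sigma(T) = closed disk {z in C : |z| ≤ 200}; sigma_p(T) = open disk {z in C : |z| < 200}

Note T = 200·V where V is the unit left shift (V x)_k = x_{k+1}; so sigma(T) = 200·sigma(V) and ||T|| = 200||V||. ||T x||^2 = 40000sum_{k≥2} |x_k|^2 ≤ 40000||x||^2, with equality on {x : x_1 = 0}, so ||T|| = 200. For any lambda with |lambda| < 200, set r = lambda/200 (|r| < 1); the vector x = (1, r, r^2, ...) is in l^2 and satisfies T x = 200(r, r^2, ...) = lambda x, so lambda is an eigenvalue. On the boundary |lambda| = 200 the geometric series diverges, so no l^2 eigenvector exists, but these lambda lie in the approximate point spectrum. Hence sigma(T) is the closed disk of radius 200 and sigma_p(T) is the open disk.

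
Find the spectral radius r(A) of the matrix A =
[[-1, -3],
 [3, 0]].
r(A) = 3

The eigenvalues of A are the roots of its characteristic polynomial. With M = A (coefficients from the trace and determinant):
  p(λ) = det(λ I - M) = λ^2 + λ + 9.
For λ^2 + λ + 9 the discriminant is -35. It is negative, so the roots are the complex-conjugate pair λ = -1/2 ± (sqrt(35)/2) i ≈ -0.5 ± 2.958i. For a conjugate pair the product of the roots equals the constant term, so |λ|^2 = 9 and |λ| = sqrt(9) = 3.
Thus the eigenvalues (to 4 decimals) are -0.5 ± 2.958i (modulus 3). The spectral radius is the largest modulus: r(A) = 3. (Cross-check: r(A) ≤ ||A||_2 ≈ 3.5414; equality holds whenever A is normal, though it can also hold for some non-normal A.)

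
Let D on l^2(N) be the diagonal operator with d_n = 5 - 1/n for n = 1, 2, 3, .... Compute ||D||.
||D|| = 5

For a diagonal operator on l^2 with entries d_n, ||D|| = sup_n |d_n|. Here d_1 = 4, d_2 = 9/2, ..., and d_n = 5 - 1/n increases monotonically toward 5. All terms lie in [4, 5), so |d_n| = d_n and the supremum is the limit 5, which is not attained by any individual d_n. Hence ||D|| = 5.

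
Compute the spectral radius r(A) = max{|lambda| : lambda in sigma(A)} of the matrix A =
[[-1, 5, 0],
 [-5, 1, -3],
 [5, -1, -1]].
r(A) ≈ 5.3653

The eigenvalues of A are the roots of its characteristic polynomial. With M = A (coefficients from the trace, the sum of principal 2x2 minors, and det A):
  p(λ) = det(λ I - M) = λ^3 + λ^2 + 21λ + 96.
No integer candidate from the rational root theorem (±divisors of 96) is a root, so the roots are irrational. The cubic discriminant is Δ = -249531 < 0, so there is one real root and a complex-conjugate pair. p(-4) = -36 and p(-3) = 15 have opposite signs, so a root lies in (-4, -3); Newton's method refines it to λ ≈ -3.3349. Dividing out (λ - (-3.3349)) leaves approximately λ^2 - 2.3349λ + 28.7866. For λ^2 - 2.3349λ + 28.7866 the discriminant is -109.6946. It is negative, so the remaining roots are the complex-conjugate pair λ ≈ 1.1674 ± 5.2368i. Their product equals the constant term, so |λ|^2 ≈ 28.7866 and |λ| ≈ 5.3653.
Thus the eigenvalues (to 4 decimals) are -3.3349 (modulus 3.3349); 1.1674 ± 5.2368i (modulus 5.3653). The spectral radius is the largest modulus: r(A) ≈ 5.3653. (Cross-check: r(A) ≤ ||A||_2 ≈ 7.7564; equality holds whenever A is normal, though it can also hold for some non-normal A.)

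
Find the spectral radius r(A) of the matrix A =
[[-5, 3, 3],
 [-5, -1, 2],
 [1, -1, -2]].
r(A) ≈ 4.8296

The eigenvalues of A are the roots of its characteristic polynomial. With M = A (coefficients from the trace, the sum of principal 2x2 minors, and det A):
  p(λ) = det(λ I - M) = λ^3 + 8λ^2 + 31λ + 26.
No integer candidate from the rational root theorem (±divisors of 26) is a root, so the roots are irrational. The cubic discriminant is Δ = -13096 < 0, so there is one real root and a complex-conjugate pair. p(-2) = -12 and p(-1) = 2 have opposite signs, so a root lies in (-2, -1); Newton's method refines it to λ ≈ -1.1147. Dividing out (λ - (-1.1147)) leaves approximately λ^2 + 6.8853λ + 23.3251. For λ^2 + 6.8853λ + 23.3251 the discriminant is -45.8926. It is negative, so the remaining roots are the complex-conjugate pair λ ≈ -3.4427 ± 3.3872i. Their product equals the constant term, so |λ|^2 ≈ 23.3251 and |λ| ≈ 4.8296.
Thus the eigenvalues (to 4 decimals) are -1.1147 (modulus 1.1147); -3.4427 ± 3.3872i (modulus 4.8296). The spectral radius is the largest modulus: r(A) ≈ 4.8296. (Cross-check: r(A) ≤ ||A||_2 ≈ 8.3226; equality holds whenever A is normal, though it can also hold for some non-normal A.)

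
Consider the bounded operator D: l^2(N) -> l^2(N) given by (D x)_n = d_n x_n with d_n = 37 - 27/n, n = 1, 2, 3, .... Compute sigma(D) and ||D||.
sigma(D) = {37 - 27/n : n ≥ 1} ∪ {37}; ||D|| = 37

A bounded diagonal operator on l^2 with diagonal entries d_n has spectrum equal to the closure of {d_n : n ≥ 1}: every d_n is an eigenvalue (with eigenvector e_n), so {d_n} ⊂ sigma(D); the spectrum is closed, so its closure is too; and for lambda not in the closure, (D - lambda I) has bounded inverse (the diagonal entries 1/(d_n - lambda) are bounded). For our sequence d_n = 37 - 27/n, n = 1, 2, 3, ...:
  - {d_n} = {37 - 27/n : n ≥ 1}; the only limit point is 37
  - closure = {37 - 27/n : n ≥ 1} ∪ {37}
For the norm: a diagonal operator has ||D|| = sup_n |d_n|. Here d_n = 37 - 27/n increases monotonically from d_1 = 10 toward 37, with all terms in [10, 37); so sup_n |d_n| = 37 (the supremum is the limit, not attained). So ||D|| = 37.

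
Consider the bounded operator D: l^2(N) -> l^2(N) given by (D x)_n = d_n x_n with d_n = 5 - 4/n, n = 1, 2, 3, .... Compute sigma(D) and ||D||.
sigma(D) = {5 - 4/n : n ≥ 1} ∪ {5}; ||D|| = 5

A bounded diagonal operator on l^2 with diagonal entries d_n has spectrum equal to the closure of {d_n : n ≥ 1}: every d_n is an eigenvalue (with eigenvector e_n), so {d_n} ⊂ sigma(D); the spectrum is closed, so its closure is too; and for lambda not in the closure, (D - lambda I) has bounded inverse (the diagonal entries 1/(d_n - lambda) are bounded). For our sequence d_n = 5 - 4/n, n = 1, 2, 3, ...:
  - {d_n} = {5 - 4/n : n ≥ 1}; the only limit point is 5
  - closure = {5 - 4/n : n ≥ 1} ∪ {5}
For the norm: a diagonal operator has ||D|| = sup_n |d_n|. Here d_n = 5 - 4/n increases monotonically from d_1 = 1 toward 5, with all terms in [1, 5); so sup_n |d_n| = 5 (the supremum is the limit, not attained). So ||D|| = 5.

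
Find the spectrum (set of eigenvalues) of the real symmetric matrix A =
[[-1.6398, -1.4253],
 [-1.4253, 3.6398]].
sigma(A) ≈ {-2, 4}

A is real symmetric, so its spectrum consists of real eigenvalues. Expanding the characteristic polynomial of the displayed matrix gives
  det(λ I - A) = p(λ) = λ^2 + (-2)λ + (-8).
Solving p(λ) = 0 yields eigenvalues ≈ -2, 4. (A is shown rounded to 4 decimals, so these recover the underlying integer eigenvalues to within that precision.)
Verification: the trace of A = 2 equals the sum of eigenvalues 2, and det(A) ≈ -8.0000 matches the eigenvalue product -8.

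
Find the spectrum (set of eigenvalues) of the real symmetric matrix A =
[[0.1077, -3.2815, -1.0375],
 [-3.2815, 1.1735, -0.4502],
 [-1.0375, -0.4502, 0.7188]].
sigma(A) ≈ {-3, 1, 4}

A is real symmetric, so its spectrum consists of real eigenvalues. Expanding the characteristic polynomial of the displayed matrix gives
  det(λ I - A) = p(λ) = λ^3 + (-2)λ^2 + (-11)λ + (12).
Solving p(λ) = 0 yields eigenvalues ≈ -3, 1, 4. (A is shown rounded to 4 decimals, so these recover the underlying integer eigenvalues to within that precision.)
Verification: the trace of A = 2 equals the sum of eigenvalues 2, and det(A) ≈ -11.9998 matches the eigenvalue product -12.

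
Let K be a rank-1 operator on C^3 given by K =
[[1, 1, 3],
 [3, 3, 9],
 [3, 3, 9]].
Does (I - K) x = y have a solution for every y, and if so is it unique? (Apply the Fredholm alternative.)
(I - K) is invertible (det(I - K) = -12 ≠ 0), so for every y in C^3 the equation (I - K) x = y has a unique solution.

K has rank 1, so it is an outer product K = u v^T: every row of K is a multiple of one row vector. Reading off the entries, u = (-1, -3, -3) and v = (-1, -1, -3) (row i of K equals u_i·v^T). A rank-one matrix u v^T satisfies K u = u (v·u) and kills the (2)-dimensional subspace v^⊥, so its characteristic polynomial is lambda^2 (lambda - v·u) with v·u = tr K = 13. Hence the eigenvalues of I - K are 1 (multiplicity 2) and 1 - (13) = -12, so det(I - K) = -12. (Direct check: I - K =
[[0, -1, -3],
 [-3, -2, -9],
 [-3, -3, -8]]
has determinant -12.) The finite-dimensional Fredholm alternative says: either (I - K) is invertible, or ker(I - K) ≠ {0} and then range(I - K) = ker((I - K)^*)^⊥, with dim ker(I - K) = dim ker((I - K)^*). Since det(I - K) ≠ 0, 1 is not an eigenvalue of K and ker(I - K) = {0}, so we are in the first case: for every y there is a unique x = (I - K)^(-1) y. Explicitly, by the Sherman–Morrison formula, (I - u v^T)^(-1) = I + u v^T/(1 - v·u), i.e. (I - K)^(-1) = I + K/(-12).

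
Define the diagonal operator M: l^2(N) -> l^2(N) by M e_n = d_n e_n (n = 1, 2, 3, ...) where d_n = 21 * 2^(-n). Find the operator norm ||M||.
||M|| = 21/2 (attained at n = 1)

For M diagonal, ||M|| = sup_n |d_n|. The sequence d_n = 21 * 2^(-n) is positive and strictly decreasing (ratio 2^(-1) < 1), so the supremum is d_1 = 21/2. Hence ||M|| = 21/2.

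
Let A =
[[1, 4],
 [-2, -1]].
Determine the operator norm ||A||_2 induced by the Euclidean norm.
||A||_2 = sqrt((22 + sqrt(288))/2) ≈ 4.4142 (= sqrt(largest eigenvalue of A^T A))

||A||_2 = sigma_max(A) = sqrt(lambda_max(A^T A)). Form the symmetric matrix M = A^T A =
[[5, 6],
 [6, 17]].
Its characteristic polynomial (trace, determinant of M give the coefficients) is
  p(λ) = det(λ I - M) = λ^2 - 22λ + 49.
For λ^2 - 22λ + 49 the discriminant is 288. It is nonnegative but not a perfect square, so the roots are real and irrational: λ = (22 ± sqrt(288))/2 ≈ 19.4853, 2.5147.
So the eigenvalues of A^T A are ≈ 2.5147, 19.4853 (all ≥ 0, as they must be for A^T A). The largest is λ_max = (22 + sqrt(288))/2 ≈ 19.4853, hence ||A||_2 = sqrt(λ_max) = sqrt((22 + sqrt(288))/2) ≈ 4.4142.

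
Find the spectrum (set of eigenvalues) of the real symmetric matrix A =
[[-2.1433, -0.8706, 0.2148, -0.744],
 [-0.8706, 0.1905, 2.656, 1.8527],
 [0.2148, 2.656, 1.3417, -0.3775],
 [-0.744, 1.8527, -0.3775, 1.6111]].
sigma(A) ≈ {-3, -2, 2, 4}

A is real symmetric, so its spectrum consists of real eigenvalues. Expanding the characteristic polynomial of the displayed matrix gives
  det(λ I - A) = p(λ) = λ^4 + (-1)λ^3 + (-16)λ^2 + (4)λ + (47.9982).
Solving p(λ) = 0 yields eigenvalues ≈ -3, -2, 2, 4. (A is shown rounded to 4 decimals, so these recover the underlying integer eigenvalues to within that precision.)
Verification: the trace of A = 1 equals the sum of eigenvalues 1, and det(A) ≈ 47.9982 matches the eigenvalue product 48.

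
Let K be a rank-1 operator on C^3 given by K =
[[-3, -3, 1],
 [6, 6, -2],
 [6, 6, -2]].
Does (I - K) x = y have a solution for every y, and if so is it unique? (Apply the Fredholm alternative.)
(I - K) is singular (det(I - K) = 0, i.e. 1 ∈ sigma(K)). (I - K) x = y is solvable iff y ⊥ ker((I - K)^*) = span{(-3, -3, 1)}, i.e. iff -3y_1 - 3y_2 + y_3 = 0. When solvable, the solutions are x = y + c·(1, -2, -2), c arbitrary (ker(I - K) = span{(1, -2, -2)}, dimension 1).

K has rank 1, so it is an outer product K = u v^T: every row of K is a multiple of one row vector. Reading off the entries, u = (1, -2, -2) and v = (-3, -3, 1) (row i of K equals u_i·v^T). A rank-one matrix u v^T satisfies K u = u (v·u) and kills the (2)-dimensional subspace v^⊥, so its characteristic polynomial is lambda^2 (lambda - v·u) with v·u = tr K = 1. Hence the eigenvalues of I - K are 1 (multiplicity 2) and 1 - (1) = 0, so det(I - K) = 0. (Direct check: I - K =
[[4, 3, -1],
 [-6, -5, 2],
 [-6, -6, 3]]
has determinant 0.) So 1 is an eigenvalue of K and (I - K) is not invertible. The finite-dimensional Fredholm alternative says: either (I - K) is invertible, or ker(I - K) ≠ {0} and then range(I - K) = ker((I - K)^*)^⊥, with dim ker(I - K) = dim ker((I - K)^*). We are in the second case, so we need both kernels. Kernel of I - K: (I - K) u = u - u (v·u) = u - u = 0, so ker(I - K) = span{u} = span{(1, -2, -2)} (it is exactly 1-dimensional because rank(I - K) = 2). Kernel of the adjoint: K is real, so (I - K)^* = I - K^T = I - v u^T, and (I - v u^T) v = v - v (u·v) = 0; hence ker((I - K)^*) = span{v} = span{(-3, -3, 1)}. Therefore (I - K) x = y is solvable iff <y, v> = 0, i.e. iff -3y_1 - 3y_2 + y_3 = 0. When this holds, K y = u (v·y) = 0, so (I - K) y = y and x = y is a particular solution; the full solution set is the line x = y + c·u = y + c·(1, -2, -2), c ∈ C.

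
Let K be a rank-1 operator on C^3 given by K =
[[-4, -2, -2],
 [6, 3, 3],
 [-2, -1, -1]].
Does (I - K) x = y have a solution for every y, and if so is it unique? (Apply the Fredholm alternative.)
(I - K) is invertible (det(I - K) = 3 ≠ 0), so for every y in C^3 the equation (I - K) x = y has a unique solution.

K has rank 1, so it is an outer product K = u v^T: every row of K is a multiple of one row vector. Reading off the entries, u = (2, -3, 1) and v = (-2, -1, -1) (row i of K equals u_i·v^T). A rank-one matrix u v^T satisfies K u = u (v·u) and kills the (2)-dimensional subspace v^⊥, so its characteristic polynomial is lambda^2 (lambda - v·u) with v·u = tr K = -2. Hence the eigenvalues of I - K are 1 (multiplicity 2) and 1 - (-2) = 3, so det(I - K) = 3. (Direct check: I - K =
[[5, 2, 2],
 [-6, -2, -3],
 [2, 1, 2]]
has determinant 3.) The finite-dimensional Fredholm alternative says: either (I - K) is invertible, or ker(I - K) ≠ {0} and then range(I - K) = ker((I - K)^*)^⊥, with dim ker(I - K) = dim ker((I - K)^*). Since det(I - K) ≠ 0, 1 is not an eigenvalue of K and ker(I - K) = {0}, so we are in the first case: for every y there is a unique x = (I - K)^(-1) y. Explicitly, by the Sherman–Morrison formula, (I - u v^T)^(-1) = I + u v^T/(1 - v·u), i.e. (I - K)^(-1) = I + K/(3).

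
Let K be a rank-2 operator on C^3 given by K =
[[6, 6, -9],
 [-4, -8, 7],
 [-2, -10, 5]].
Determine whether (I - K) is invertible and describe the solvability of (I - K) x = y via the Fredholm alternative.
(I - K) is invertible (det(I - K) = 16 ≠ 0), so for every y in C^3 the equation (I - K) x = y has a unique solution.

K has rank 2 and factors as K = U V^T = u1 v1^T + u2 v2^T with u1 = (0, 1, 2), v1 = (2, -2, -2), u2 = (3, -3, -3), v2 = (2, 2, -3) (multiplying out reproduces the displayed K). The nonzero eigenvalues of U V^T coincide with those of the 2 x 2 matrix G = V^T U = [[v1·u1, v1·u2], [v2·u1, v2·u2]] = [[-6, 18], [-4, 9]], and by the Sylvester determinant identity det(I_3 - U V^T) = det(I_2 - V^T U) = det([[7, -18], [4, -8]]) = (7)(-8) - (-18)(4) = 16. (Direct check: I - K =
[[-5, -6, 9],
 [4, 9, -7],
 [2, 10, -4]]
has determinant 16.) The finite-dimensional Fredholm alternative says: either (I - K) is invertible, or ker(I - K) ≠ {0} and then range(I - K) = ker((I - K)^*)^⊥, with dim ker(I - K) = dim ker((I - K)^*). Since det(I - K) ≠ 0, 1 is not an eigenvalue of K and ker(I - K) = {0}, so we are in the first case: for every y there is a unique x = (I - K)^(-1) y. (Explicitly, by the Woodbury identity, (I - U V^T)^(-1) = I + U (I_2 - G)^(-1) V^T.)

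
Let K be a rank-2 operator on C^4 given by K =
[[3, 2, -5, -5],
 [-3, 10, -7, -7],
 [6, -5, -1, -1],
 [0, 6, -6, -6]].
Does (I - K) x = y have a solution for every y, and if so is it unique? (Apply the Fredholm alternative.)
(I - K) is invertible (det(I - K) = -23 ≠ 0), so for every y in C^4 the equation (I - K) x = y has a unique solution.

K has rank 2 and factors as K = U V^T = u1 v1^T + u2 v2^T with u1 = (1, -1, 2, 0), v1 = (3, -1, -2, -2), u2 = (1, 3, -1, 2), v2 = (0, 3, -3, -3) (multiplying out reproduces the displayed K). The nonzero eigenvalues of U V^T coincide with those of the 2 x 2 matrix G = V^T U = [[v1·u1, v1·u2], [v2·u1, v2·u2]] = [[0, -2], [-9, 6]], and by the Sylvester determinant identity det(I_4 - U V^T) = det(I_2 - V^T U) = det([[1, 2], [9, -5]]) = (1)(-5) - (2)(9) = -23. (Direct check: I - K =
[[-2, -2, 5, 5],
 [3, -9, 7, 7],
 [-6, 5, 2, 1],
 [0, -6, 6, 7]]
has determinant -23.) The finite-dimensional Fredholm alternative says: either (I - K) is invertible, or ker(I - K) ≠ {0} and then range(I - K) = ker((I - K)^*)^⊥, with dim ker(I - K) = dim ker((I - K)^*). Since det(I - K) ≠ 0, 1 is not an eigenvalue of K and ker(I - K) = {0}, so we are in the first case: for every y there is a unique x = (I - K)^(-1) y. (Explicitly, by the Woodbury identity, (I - U V^T)^(-1) = I + U (I_2 - G)^(-1) V^T.)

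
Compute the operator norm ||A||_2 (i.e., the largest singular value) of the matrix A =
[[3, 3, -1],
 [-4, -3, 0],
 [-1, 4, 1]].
||A||_2 ≈ 6.8941 (= sqrt(largest eigenvalue of A^T A))

||A||_2 = sigma_max(A) = sqrt(lambda_max(A^T A)). Form the symmetric matrix M = A^T A =
[[26, 17, -4],
 [17, 34, 1],
 [-4, 1, 2]].
Its characteristic polynomial (trace, sum of principal 2x2 minors, determinant of M give the coefficients) is
  p(λ) = det(λ I - M) = λ^3 - 62λ^2 + 698λ - 484.
No integer candidate from the rational root theorem (±divisors of 484) is a root, so the roots are irrational. The cubic discriminant is Δ = 421831200 > 0, so there are three distinct real roots. p(0) = -484 and p(1) = 153 have opposite signs, so a root lies in (0, 1); Newton's method refines it to λ ≈ 0.7417. p(13) = 309 and p(14) = -120 have opposite signs, so a root lies in (13, 14); Newton's method refines it to λ ≈ 13.7301. p(47) = -813 and p(48) = 764 have opposite signs, so a root lies in (47, 48); Newton's method refines it to λ ≈ 47.5283. Check (Vieta): the three roots sum to 62, matching tr M = 62.
So the eigenvalues of A^T A are ≈ 0.7417, 13.7301, 47.5283 (all ≥ 0, as they must be for A^T A). The largest is λ_max ≈ 47.5283, hence ||A||_2 = sqrt(λ_max) ≈ 6.8941.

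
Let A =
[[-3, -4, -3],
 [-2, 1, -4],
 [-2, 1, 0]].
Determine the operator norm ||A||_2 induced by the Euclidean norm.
||A||_2 ≈ 6.5907 (= sqrt(largest eigenvalue of A^T A))

||A||_2 = sigma_max(A) = sqrt(lambda_max(A^T A)). Form the symmetric matrix M = A^T A =
[[17, 8, 17],
 [8, 18, 8],
 [17, 8, 25]].
Its characteristic polynomial (trace, sum of principal 2x2 minors, determinant of M give the coefficients) is
  p(λ) = det(λ I - M) = λ^3 - 60λ^2 + 764λ - 1936.
No integer candidate from the rational root theorem (±divisors of 1936) is a root, so the roots are irrational. The cubic discriminant is Δ = 141060352 > 0, so there are three distinct real roots. p(3) = -157 and p(4) = 224 have opposite signs, so a root lies in (3, 4); Newton's method refines it to λ ≈ 3.3813. p(13) = 53 and p(14) = -256 have opposite signs, so a root lies in (13, 14); Newton's method refines it to λ ≈ 13.181. p(43) = -517 and p(44) = 704 have opposite signs, so a root lies in (43, 44); Newton's method refines it to λ ≈ 43.4376. Check (Vieta): the three roots sum to 60, matching tr M = 60.
So the eigenvalues of A^T A are ≈ 3.3813, 13.181, 43.4376 (all ≥ 0, as they must be for A^T A). The largest is λ_max ≈ 43.4376, hence ||A||_2 = sqrt(λ_max) ≈ 6.5907.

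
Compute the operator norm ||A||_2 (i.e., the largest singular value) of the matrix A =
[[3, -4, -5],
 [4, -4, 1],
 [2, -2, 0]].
||A||_2 ≈ 8.5237 (= sqrt(largest eigenvalue of A^T A))

||A||_2 = sigma_max(A) = sqrt(lambda_max(A^T A)). Form the symmetric matrix M = A^T A =
[[29, -32, -11],
 [-32, 36, 16],
 [-11, 16, 26]].
Its characteristic polynomial (trace, sum of principal 2x2 minors, determinant of M give the coefficients) is
  p(λ) = det(λ I - M) = λ^3 - 91λ^2 + 1333λ - 4.
No integer candidate from the rational root theorem (±divisors of 4) is a root, so the roots are irrational. The cubic discriminant is Δ = 5236721909 > 0, so there are three distinct real roots. p(0) = -4 and p(1) = 1239 have opposite signs, so a root lies in (0, 1); Newton's method refines it to λ ≈ 0.003. p(18) = 338 and p(19) = -669 have opposite signs, so a root lies in (18, 19); Newton's method refines it to λ ≈ 18.3436. p(72) = -2524 and p(73) = 1383 have opposite signs, so a root lies in (72, 73); Newton's method refines it to λ ≈ 72.6534. Check (Vieta): the three roots sum to 91, matching tr M = 91.
So the eigenvalues of A^T A are ≈ 0.003, 18.3436, 72.6534 (all ≥ 0, as they must be for A^T A). The largest is λ_max ≈ 72.6534, hence ||A||_2 = sqrt(λ_max) ≈ 8.5237.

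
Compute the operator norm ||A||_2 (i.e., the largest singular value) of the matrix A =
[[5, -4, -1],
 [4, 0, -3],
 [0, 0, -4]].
||A||_2 ≈ 7.7715 (= sqrt(largest eigenvalue of A^T A))

||A||_2 = sigma_max(A) = sqrt(lambda_max(A^T A)). Form the symmetric matrix M = A^T A =
[[41, -20, -17],
 [-20, 16, 4],
 [-17, 4, 26]].
Its characteristic polynomial (trace, sum of principal 2x2 minors, determinant of M give the coefficients) is
  p(λ) = det(λ I - M) = λ^3 - 83λ^2 + 1433λ - 4096.
No integer candidate from the rational root theorem (±divisors of 4096) is a root, so the roots are irrational. The cubic discriminant is Δ = 1323878325 > 0, so there are three distinct real roots. p(3) = -517 and p(4) = 372 have opposite signs, so a root lies in (3, 4); Newton's method refines it to λ ≈ 3.5615. p(19) = 27 and p(20) = -636 have opposite signs, so a root lies in (19, 20); Newton's method refines it to λ ≈ 19.0422. p(60) = -916 and p(61) = 1455 have opposite signs, so a root lies in (60, 61); Newton's method refines it to λ ≈ 60.3963. Check (Vieta): the three roots sum to 83, matching tr M = 83.
So the eigenvalues of A^T A are ≈ 3.5615, 19.0422, 60.3963 (all ≥ 0, as they must be for A^T A). The largest is λ_max ≈ 60.3963, hence ||A||_2 = sqrt(λ_max) ≈ 7.7715.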